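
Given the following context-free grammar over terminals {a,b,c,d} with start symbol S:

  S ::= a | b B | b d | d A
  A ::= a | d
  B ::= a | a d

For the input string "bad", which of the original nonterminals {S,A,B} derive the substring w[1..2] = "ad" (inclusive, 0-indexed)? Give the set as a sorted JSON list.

CNF form of G:
  S -> T1 A | T2 B | T2 T1 | a
  A -> a | d
  B -> T0 T1 | a
  T0 -> a
  T1 -> d
  T2 -> b

CYK table (by increasing span) — only the sub-triangle for w[1..2]:
  [1..1]={A,B,S,T0}  "a"  orig:{A,B,S}
  [2..2]={A,T1}  "d"  orig:{A}
  [1..2]={B}  "ad"

Original NTs in T[1,2] deriving "ad": ["B"]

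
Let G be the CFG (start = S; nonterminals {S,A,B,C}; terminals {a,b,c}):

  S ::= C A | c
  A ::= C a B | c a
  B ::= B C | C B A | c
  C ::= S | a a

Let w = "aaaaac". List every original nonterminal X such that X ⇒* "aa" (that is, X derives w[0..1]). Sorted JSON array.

Convert to CNF:
  S -> C A | c
  A -> C X2 | T1 T0
  B -> B C | C X3 | c
  C -> C A | T0 T0 | c
  T0 -> a
  T1 -> c
  X2 -> T0 B
  X3 -> B A

CYK fill — only the sub-triangle for w[0..1]:
  cell(0,0) a: {T0}  orig:{}
  cell(1,1) a: {T0}  orig:{}
  cell(0,1) aa: {C}

Original NTs in T[0,1] deriving "aa": ["C"]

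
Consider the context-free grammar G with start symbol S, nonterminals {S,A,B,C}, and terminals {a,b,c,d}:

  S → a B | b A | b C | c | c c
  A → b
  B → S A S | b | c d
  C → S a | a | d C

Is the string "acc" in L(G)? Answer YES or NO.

CNF form of G:
  S -> T0 T0 | T2 B | T3 A | T3 C | c
  A -> b
  B -> S X4 | T0 T1 | b
  C -> S T2 | T1 C | a
  T0 -> c
  T1 -> d
  T2 -> a
  T3 -> b
  X4 -> A S

CYK fill:
  [0..0]={C,T2}  "a"  orig:{C}
  [1..1]={S,T0}  "c"  orig:{S}
  [2..2]={S,T0}  "c"  orig:{S}
  [0..1]=∅  "ac"
  [1..2]={S}  "cc"
  [0..2]=∅  "acc"

S ∉ T[0,2] ⇒ NO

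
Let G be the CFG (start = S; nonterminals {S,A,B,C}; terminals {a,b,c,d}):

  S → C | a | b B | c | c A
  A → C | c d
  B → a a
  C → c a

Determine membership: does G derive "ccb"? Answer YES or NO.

Convert to CNF:
  S -> T0 A | T0 T1 | T3 B | a | c
  A -> T0 T1 | T0 T2
  B -> T1 T1
  C -> T0 T1
  T0 -> c
  T1 -> a
  T2 -> d
  T3 -> b

CYK fill:
  cell(0,0) c: {S,T0}  orig:{S}
  cell(1,1) c: {S,T0}  orig:{S}
  cell(2,2) b: {T3}  orig:{}
  cell(0,1) cc: ∅
  cell(1,2) cb: ∅
  cell(0,2) ccb: ∅

S ∉ T[0,2] ⇒ NO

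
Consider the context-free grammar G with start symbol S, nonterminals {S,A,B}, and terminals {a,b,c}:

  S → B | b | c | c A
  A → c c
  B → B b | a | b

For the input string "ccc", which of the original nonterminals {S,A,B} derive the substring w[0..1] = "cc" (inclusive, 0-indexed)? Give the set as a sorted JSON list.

Convert to CNF:
  S -> B T1 | T0 A | a | b | c
  A -> T0 T0
  B -> B T1 | a | b
  T0 -> c
  T1 -> b

CYK table (by increasing span), restricted to cells inside w[0..1]:
  cell(0,0) c: {S,T0}  orig:{S}
  cell(1,1) c: {S,T0}  orig:{S}
  cell(0,1) cc: {A}

Original NTs in T[0,1] deriving "cc": ["A"]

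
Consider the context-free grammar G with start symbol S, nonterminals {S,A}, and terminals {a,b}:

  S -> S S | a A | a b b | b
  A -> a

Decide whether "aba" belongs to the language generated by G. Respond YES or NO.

CNF form of G:
  S -> S S | T0 A | T0 X2 | b
  A -> a
  T0 -> a
  T1 -> b
  X2 -> T1 T1

CYK fill:
  T[0,0] 'a' = {A,T0}  orig:{A}
  T[1,1] 'b' = {S,T1}  orig:{S}
  T[2,2] 'a' = {A,T0}  orig:{A}
  T[0,1] 'ab' = ∅
  T[1,2] 'ba' = ∅
  T[0,2] 'aba' = ∅

S ∉ T[0,2] ⇒ NO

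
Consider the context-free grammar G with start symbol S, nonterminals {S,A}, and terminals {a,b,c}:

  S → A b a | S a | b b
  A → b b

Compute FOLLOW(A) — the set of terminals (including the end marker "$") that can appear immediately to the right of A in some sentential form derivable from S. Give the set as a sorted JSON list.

FIRST iteration:
round 1:
  A via A→b b: +{b}
  S via S→A b a: +{b}
  FIRST[S]={b}  FIRST[A]={b}
round 2: done
  FIRST[S]={b}  FIRST[A]={b}

FOLLOW sets:
FOLLOW(S) := {$}
pass 1:
  S→A b a: FOLLOW(A) ⊇ FIRST(b) = {b}; new: +{b}
  S→S a: FOLLOW(S) ⊇ FIRST(a) = {a}; new: +{a}
  FOLLOW(S)={$,a}  FOLLOW(A)={b}
pass 2: (no change)
  FOLLOW(S)={$,a}  FOLLOW(A)={b}

FOLLOW(A) = ["b"]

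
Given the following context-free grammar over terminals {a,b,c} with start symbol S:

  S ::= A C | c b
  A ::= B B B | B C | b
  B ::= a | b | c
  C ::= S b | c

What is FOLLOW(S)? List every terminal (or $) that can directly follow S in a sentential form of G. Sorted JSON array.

Compute FIRST by fixpoint:
[1]
  A via A→b: +{b}
  B via B→a: +{a}
  B via B→b: +{b}
  B via B→c: +{c}
  C via C→c: +{c}
  S via S→A C: +{b}
  S via S→c b: +{c}
  FIRST(S)={b,c}  FIRST(A)={b}  FIRST(B)={a,b,c}  FIRST(C)={c}
[2]
  A via A→B B B: +{a,c}
  C via C→S b: +{b}
  S via S→A C: +{a}
  FIRST(S)={a,b,c}  FIRST(A)={a,b,c}  FIRST(B)={a,b,c}  FIRST(C)={b,c}
[3]
  C via C→S b: +{a}
  FIRST(S)={a,b,c}  FIRST(A)={a,b,c}  FIRST(B)={a,b,c}  FIRST(C)={a,b,c}
[4] — fixpoint
  FIRST(S)={a,b,c}  FIRST(A)={a,b,c}  FIRST(B)={a,b,c}  FIRST(C)={a,b,c}

FOLLOW iteration:
seed FOLLOW(S) with $
round 1:
  A→B B B: FOLLOW(B) ⊇ FIRST(B) = {a,b,c}; new: +{a,b,c}
  C→S b: FOLLOW(S) ⊇ FIRST(b) = {b}; new: +{b}
  S→A C: FOLLOW(A) ⊇ FIRST(C) = {a,b,c}; new: +{a,b,c}
  S→A C: FOLLOW(C) ⊇ FOLLOW(S) ⊇ {$,b}; new: +{$,b}
  S: {$,b}  A: {a,b,c}  B: {a,b,c}  C: {$,b}
round 2:
  A→B C: FOLLOW(C) ⊇ FOLLOW(A) ⊇ {a,b,c}; new: +{a,c}
  S: {$,b}  A: {a,b,c}  B: {a,b,c}  C: {$,a,b,c}
round 3: — fixpoint
  S: {$,b}  A: {a,b,c}  B: {a,b,c}  C: {$,a,b,c}

FOLLOW(S) = ["$", "b"]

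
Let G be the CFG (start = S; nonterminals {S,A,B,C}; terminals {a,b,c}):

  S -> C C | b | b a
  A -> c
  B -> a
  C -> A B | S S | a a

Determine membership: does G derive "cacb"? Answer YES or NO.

Convert to CNF:
  S -> C C | T1 T0 | b
  A -> c
  B -> a
  C -> A B | S S | T0 T0
  T0 -> a
  T1 -> b

CYK fill:
  T[0,0] 'c' = {A}
  T[1,1] 'a' = {B,T0}  orig:{B}
  T[2,2] 'c' = {A}
  T[3,3] 'b' = {S,T1}  orig:{S}
  T[0,1] 'ca' = {C}
  T[1,2] 'ac' = ∅
  T[2,3] 'cb' = ∅
  T[0,2] 'cac' = ∅
  T[1,3] 'acb' = ∅
  T[0,3] 'cacb' = ∅

S ∉ T[0,3] ⇒ NO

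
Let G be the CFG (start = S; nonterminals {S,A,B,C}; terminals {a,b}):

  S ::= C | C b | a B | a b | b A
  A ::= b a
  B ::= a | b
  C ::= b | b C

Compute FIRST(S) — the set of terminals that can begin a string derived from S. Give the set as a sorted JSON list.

FIRST iteration:
iter 1:
  A via A→b a: +{b}
  B via B→a: +{a}
  B via B→b: +{b}
  C via C→b: +{b}
  S via S→C: +{b}
  S via S→a B: +{a}
  FIRST(S)={a,b}  FIRST(A)={b}  FIRST(B)={a,b}  FIRST(C)={b}
iter 2: (stable)
  FIRST(S)={a,b}  FIRST(A)={b}  FIRST(B)={a,b}  FIRST(C)={b}

FIRST(S) = ["a", "b"]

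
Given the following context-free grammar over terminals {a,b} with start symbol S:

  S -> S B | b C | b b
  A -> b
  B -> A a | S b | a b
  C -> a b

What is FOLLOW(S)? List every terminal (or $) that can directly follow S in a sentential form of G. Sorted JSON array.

Compute FIRST by fixpoint:
round 1:
  A via A→b: +{b}
  B via B→A a: +{b}
  B via B→a b: +{a}
  C via C→a b: +{a}
  S via S→b C: +{b}
  FIRST(S)={b}  FIRST(A)={b}  FIRST(B)={a,b}  FIRST(C)={a}
round 2: — fixpoint
  FIRST(S)={b}  FIRST(A)={b}  FIRST(B)={a,b}  FIRST(C)={a}

FOLLOW sets:
seed FOLLOW(S) with $
iter 1:
  B→A a: FOLLOW(A) ⊇ FIRST(a) = {a}; new: +{a}
  B→S b: FOLLOW(S) ⊇ FIRST(b) = {b}; new: +{b}
  S→S B: FOLLOW(S) ⊇ FIRST(B) = {a,b}; new: +{a}
  S→S B: FOLLOW(B) ⊇ FOLLOW(S) ⊇ {$,a,b}; new: +{$,a,b}
  S→b C: FOLLOW(C) ⊇ FOLLOW(S) ⊇ {$,a,b}; new: +{$,a,b}
  FOLLOW[S]={$,a,b}  FOLLOW[A]={a}  FOLLOW[B]={$,a,b}  FOLLOW[C]={$,a,b}
iter 2: (stable)
  FOLLOW[S]={$,a,b}  FOLLOW[A]={a}  FOLLOW[B]={$,a,b}  FOLLOW[C]={$,a,b}

FOLLOW(S) = ["$", "a", "b"]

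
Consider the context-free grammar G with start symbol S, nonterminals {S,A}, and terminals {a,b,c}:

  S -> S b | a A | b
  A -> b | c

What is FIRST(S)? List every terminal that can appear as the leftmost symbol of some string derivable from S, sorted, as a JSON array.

FIRST iteration:
pass 1:
  A via A→b: +{b}
  A via A→c: +{c}
  S via S→a A: +{a}
  S via S→b: +{b}
  S: {a,b}  A: {b,c}
pass 2: done
  S: {a,b}  A: {b,c}

FIRST(S) = ["a", "b"]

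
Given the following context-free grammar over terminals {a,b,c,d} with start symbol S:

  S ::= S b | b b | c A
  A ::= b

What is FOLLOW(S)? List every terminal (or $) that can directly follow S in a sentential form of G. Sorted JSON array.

FIRST iteration:
round 1:
  A via A→b: +{b}
  S via S→b b: +{b}
  S via S→c A: +{c}
  FIRST(S)={b,c}  FIRST(A)={b}
round 2: — fixpoint
  FIRST(S)={b,c}  FIRST(A)={b}

Compute FOLLOW by fixpoint:
FOLLOW(S) := {$}
pass 1:
  S→S b: FOLLOW(S) ⊇ FIRST(b) = {b}; new: +{b}
  S→c A: FOLLOW(A) ⊇ FOLLOW(S) ⊇ {$,b}; new: +{$,b}
  S: {$,b}  A: {$,b}
pass 2: (stable)
  S: {$,b}  A: {$,b}

FOLLOW(S) = ["$", "b"]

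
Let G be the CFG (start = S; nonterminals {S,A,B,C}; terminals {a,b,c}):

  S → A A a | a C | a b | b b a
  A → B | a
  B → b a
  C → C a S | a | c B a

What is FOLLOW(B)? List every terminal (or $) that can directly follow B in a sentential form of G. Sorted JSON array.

Compute FIRST by fixpoint:
pass 1:
  A via A→a: +{a}
  B via B→b a: +{b}
  C via C→a: +{a}
  C via C→c B a: +{c}
  S via S→A A a: +{a}
  S via S→b b a: +{b}
  S: {a,b}  A: {a}  B: {b}  C: {a,c}
pass 2:
  A via A→B: +{b}
  S: {a,b}  A: {a,b}  B: {b}  C: {a,c}
pass 3: (stable)
  S: {a,b}  A: {a,b}  B: {b}  C: {a,c}

Compute FOLLOW by fixpoint:
initialize: $ ∈ FOLLOW(S)
iter 1:
  C→C a S: FOLLOW(C) ⊇ FIRST(a) = {a}; new: +{a}
  C→C a S: FOLLOW(S) ⊇ FOLLOW(C) ⊇ {a}; new: +{a}
  C→c B a: FOLLOW(B) ⊇ FIRST(a) = {a}; new: +{a}
  S→A A a: FOLLOW(A) ⊇ FIRST(A) = {a,b}; new: +{a,b}
  S→a C: FOLLOW(C) ⊇ FOLLOW(S) ⊇ {$,a}; new: +{$}
  FOLLOW[S]={$,a}  FOLLOW[A]={a,b}  FOLLOW[B]={a}  FOLLOW[C]={$,a}
iter 2:
  A→B: FOLLOW(B) ⊇ FOLLOW(A) ⊇ {a,b}; new: +{b}
  FOLLOW[S]={$,a}  FOLLOW[A]={a,b}  FOLLOW[B]={a,b}  FOLLOW[C]={$,a}
iter 3: (stable)
  FOLLOW[S]={$,a}  FOLLOW[A]={a,b}  FOLLOW[B]={a,b}  FOLLOW[C]={$,a}

FOLLOW(B) = ["a", "b"]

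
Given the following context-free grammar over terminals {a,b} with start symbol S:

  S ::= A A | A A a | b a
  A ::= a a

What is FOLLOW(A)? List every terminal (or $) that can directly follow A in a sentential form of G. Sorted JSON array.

FIRST iteration:
[1]
  A via A→a a: +{a}
  S via S→A A: +{a}
  S via S→b a: +{b}
  FIRST(S)={a,b}  FIRST(A)={a}
[2] (no change)
  FIRST(S)={a,b}  FIRST(A)={a}

FOLLOW iteration:
initialize: $ ∈ FOLLOW(S)
round 1:
  S→A A: FOLLOW(A) ⊇ FIRST(A) = {a}; new: +{a}
  S→A A: FOLLOW(A) ⊇ FOLLOW(S) ⊇ {$}; new: +{$}
  S: {$}  A: {$,a}
round 2: done
  S: {$}  A: {$,a}

FOLLOW(A) = ["$", "a"]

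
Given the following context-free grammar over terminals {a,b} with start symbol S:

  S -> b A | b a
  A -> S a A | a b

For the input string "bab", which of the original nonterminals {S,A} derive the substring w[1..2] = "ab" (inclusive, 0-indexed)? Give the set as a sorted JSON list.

Convert to CNF:
  S -> T1 A | T1 T0
  A -> S X2 | T0 T1
  T0 -> a
  T1 -> b
  X2 -> T0 A

Fill CYK table bottom-up (cells [i..j] with 1 ≤ i ≤ j ≤ 2 only):
  cell(1,1) a: {T0}  orig:{}
  cell(2,2) b: {T1}  orig:{}
  cell(1,2) ab: {A}

Original NTs in T[1,2] deriving "ab": ["A"]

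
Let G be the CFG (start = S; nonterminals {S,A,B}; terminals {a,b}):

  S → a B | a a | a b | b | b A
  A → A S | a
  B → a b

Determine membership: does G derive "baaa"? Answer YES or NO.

CNF form of G:
  S -> T0 B | T0 T0 | T0 T1 | T1 A | b
  A -> A S | a
  B -> T0 T1
  T0 -> a
  T1 -> b

CYK fill:
  cell(0,0) b: {S,T1}  orig:{S}
  cell(1,1) a: {A,T0}  orig:{A}
  cell(2,2) a: {A,T0}  orig:{A}
  cell(3,3) a: {A,T0}  orig:{A}
  cell(0,1) ba: {S}
  cell(1,2) aa: {S}
  cell(2,3) aa: {S}
  cell(0,2) baa: ∅
  cell(1,3) aaa: {A}
  cell(0,3) baaa: {S}

S ∈ T[0,3] ⇒ YES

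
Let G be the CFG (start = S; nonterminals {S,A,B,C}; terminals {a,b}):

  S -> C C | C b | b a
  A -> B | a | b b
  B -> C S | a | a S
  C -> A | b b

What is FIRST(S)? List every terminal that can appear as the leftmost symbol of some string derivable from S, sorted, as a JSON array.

FIRST iteration:
iter 1:
  A via A→a: +{a}
  A via A→b b: +{b}
  B via B→a: +{a}
  C via C→A: +{a,b}
  S via S→C C: +{a,b}
  FIRST[S]={a,b}  FIRST[A]={a,b}  FIRST[B]={a}  FIRST[C]={a,b}
iter 2:
  B via B→C S: +{b}
  FIRST[S]={a,b}  FIRST[A]={a,b}  FIRST[B]={a,b}  FIRST[C]={a,b}
iter 3: done
  FIRST[S]={a,b}  FIRST[A]={a,b}  FIRST[B]={a,b}  FIRST[C]={a,b}

FIRST(S) = ["a", "b"]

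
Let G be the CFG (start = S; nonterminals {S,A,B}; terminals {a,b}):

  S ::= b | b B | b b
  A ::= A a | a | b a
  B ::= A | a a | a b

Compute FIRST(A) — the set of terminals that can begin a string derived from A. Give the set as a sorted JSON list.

FIRST sets, iterate to fixpoint:
iter 1:
  A via A→a: +{a}
  A via A→b a: +{b}
  B via B→A: +{a,b}
  S via S→b: +{b}
  FIRST(S)={b}  FIRST(A)={a,b}  FIRST(B)={a,b}
iter 2: (stable)
  FIRST(S)={b}  FIRST(A)={a,b}  FIRST(B)={a,b}

FIRST(A) = ["a", "b"]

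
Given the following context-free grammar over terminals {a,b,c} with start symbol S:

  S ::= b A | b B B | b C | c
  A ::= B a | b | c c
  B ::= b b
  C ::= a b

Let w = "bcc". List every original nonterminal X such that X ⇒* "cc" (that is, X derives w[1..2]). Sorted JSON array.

CNF form of G:
  S -> T2 A | T2 C | T2 X3 | c
  A -> B T0 | T1 T1 | b
  B -> T2 T2
  C -> T0 T2
  T0 -> a
  T1 -> c
  T2 -> b
  X3 -> B B

CYK fill (cells [i..j] with 1 ≤ i ≤ j ≤ 2 only):
  cell(1,1) c: {S,T1}  orig:{S}
  cell(2,2) c: {S,T1}  orig:{S}
  cell(1,2) cc: {A}

Original NTs in T[1,2] deriving "cc": ["A"]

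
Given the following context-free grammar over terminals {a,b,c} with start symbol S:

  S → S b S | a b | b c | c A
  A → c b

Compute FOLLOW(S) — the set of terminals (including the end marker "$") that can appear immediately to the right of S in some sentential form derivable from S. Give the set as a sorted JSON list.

FIRST iteration:
iter 1:
  A via A→c b: +{c}
  S via S→a b: +{a}
  S via S→b c: +{b}
  S via S→c A: +{c}
  FIRST(S)={a,b,c}  FIRST(A)={c}
iter 2: done
  FIRST(S)={a,b,c}  FIRST(A)={c}

FOLLOW iteration:
seed FOLLOW(S) with $
[1]
  S→S b S: FOLLOW(S) ⊇ FIRST(b) = {b}; new: +{b}
  S→c A: FOLLOW(A) ⊇ FOLLOW(S) ⊇ {$,b}; new: +{$,b}
  FOLLOW(S)={$,b}  FOLLOW(A)={$,b}
[2] done
  FOLLOW(S)={$,b}  FOLLOW(A)={$,b}

FOLLOW(S) = ["$", "b"]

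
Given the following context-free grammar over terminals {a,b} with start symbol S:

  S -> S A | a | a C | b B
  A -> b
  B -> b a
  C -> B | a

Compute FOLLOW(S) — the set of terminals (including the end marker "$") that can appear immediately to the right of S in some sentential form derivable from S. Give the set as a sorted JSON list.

Compute FIRST by fixpoint:
round 1:
  A via A→b: +{b}
  B via B→b a: +{b}
  C via C→B: +{b}
  C via C→a: +{a}
  S via S→a: +{a}
  S via S→b B: +{b}
  S: {a,b}  A: {b}  B: {b}  C: {a,b}
round 2: — fixpoint
  S: {a,b}  A: {b}  B: {b}  C: {a,b}

FOLLOW sets:
initialize: $ ∈ FOLLOW(S)
[1]
  S→S A: FOLLOW(S) ⊇ FIRST(A) = {b}; new: +{b}
  S→S A: FOLLOW(A) ⊇ FOLLOW(S) ⊇ {$,b}; new: +{$,b}
  S→a C: FOLLOW(C) ⊇ FOLLOW(S) ⊇ {$,b}; new: +{$,b}
  S→b B: FOLLOW(B) ⊇ FOLLOW(S) ⊇ {$,b}; new: +{$,b}
  S: {$,b}  A: {$,b}  B: {$,b}  C: {$,b}
[2] (stable)
  S: {$,b}  A: {$,b}  B: {$,b}  C: {$,b}

FOLLOW(S) = ["$", "b"]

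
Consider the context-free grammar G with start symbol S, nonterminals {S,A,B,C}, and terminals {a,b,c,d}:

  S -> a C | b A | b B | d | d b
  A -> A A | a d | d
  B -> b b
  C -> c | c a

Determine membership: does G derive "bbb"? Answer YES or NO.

CNF form of G:
  S -> T0 C | T1 T2 | T2 A | T2 B | d
  A -> A A | T0 T1 | d
  B -> T2 T2
  C -> T3 T0 | c
  T0 -> a
  T1 -> d
  T2 -> b
  T3 -> c

CYK table (by increasing span):
  T[0,0] 'b' = {T2}  orig:{}
  T[1,1] 'b' = {T2}  orig:{}
  T[2,2] 'b' = {T2}  orig:{}
  T[0,1] 'bb' = {B}
  T[1,2] 'bb' = {B}
  T[0,2] 'bbb' = {S}

S ∈ T[0,2] ⇒ YES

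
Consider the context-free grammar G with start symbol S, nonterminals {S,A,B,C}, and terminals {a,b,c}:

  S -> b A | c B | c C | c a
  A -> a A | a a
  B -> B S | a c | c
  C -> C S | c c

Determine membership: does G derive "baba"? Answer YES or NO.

Convert to CNF:
  S -> T1 B | T1 C | T1 T0 | T2 A
  A -> T0 A | T0 T0
  B -> B S | T0 T1 | c
  C -> C S | T1 T1
  T0 -> a
  T1 -> c
  T2 -> b

CYK table (by increasing span):
  T[0,0] 'b' = {T2}  orig:{}
  T[1,1] 'a' = {T0}  orig:{}
  T[2,2] 'b' = {T2}  orig:{}
  T[3,3] 'a' = {T0}  orig:{}
  T[0,1] 'ba' = ∅
  T[1,2] 'ab' = ∅
  T[2,3] 'ba' = ∅
  T[0,2] 'bab' = ∅
  T[1,3] 'aba' = ∅
  T[0,3] 'baba' = ∅

S ∉ T[0,3] ⇒ NO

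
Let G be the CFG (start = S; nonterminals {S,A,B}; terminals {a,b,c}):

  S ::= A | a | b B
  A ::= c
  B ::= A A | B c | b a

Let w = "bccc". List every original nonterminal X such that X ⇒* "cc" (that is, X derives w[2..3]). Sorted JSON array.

CNF form of G:
  S -> T1 B | a | c
  A -> c
  B -> A A | B T0 | T1 T2
  T0 -> c
  T1 -> b
  T2 -> a

CYK fill (cells [i..j] with 2 ≤ i ≤ j ≤ 3 only):
  [2..2]={A,S,T0}  "c"  orig:{A,S}
  [3..3]={A,S,T0}  "c"  orig:{A,S}
  [2..3]={B}  "cc"

Original NTs in T[2,3] deriving "cc": ["B"]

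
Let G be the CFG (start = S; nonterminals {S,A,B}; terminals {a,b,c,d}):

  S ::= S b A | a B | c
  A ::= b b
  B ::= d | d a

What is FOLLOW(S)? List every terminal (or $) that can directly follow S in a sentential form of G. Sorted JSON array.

FIRST sets, iterate to fixpoint:
round 1:
  A via A→b b: +{b}
  B via B→d: +{d}
  S via S→a B: +{a}
  S via S→c: +{c}
  FIRST[S]={a,c}  FIRST[A]={b}  FIRST[B]={d}
round 2: (no change)
  FIRST[S]={a,c}  FIRST[A]={b}  FIRST[B]={d}

FOLLOW iteration:
seed FOLLOW(S) with $
[1]
  S→S b A: FOLLOW(S) ⊇ FIRST(b) = {b}; new: +{b}
  S→S b A: FOLLOW(A) ⊇ FOLLOW(S) ⊇ {$,b}; new: +{$,b}
  S→a B: FOLLOW(B) ⊇ FOLLOW(S) ⊇ {$,b}; new: +{$,b}
  FOLLOW(S)={$,b}  FOLLOW(A)={$,b}  FOLLOW(B)={$,b}
[2] (stable)
  FOLLOW(S)={$,b}  FOLLOW(A)={$,b}  FOLLOW(B)={$,b}

FOLLOW(S) = ["$", "b"]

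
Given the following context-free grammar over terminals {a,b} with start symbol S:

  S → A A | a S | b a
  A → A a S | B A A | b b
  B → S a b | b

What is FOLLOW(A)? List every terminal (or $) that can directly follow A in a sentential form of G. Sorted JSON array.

FIRST iteration:
iter 1:
  A via A→b b: +{b}
  B via B→b: +{b}
  S via S→A A: +{b}
  S via S→a S: +{a}
  FIRST(S)={a,b}  FIRST(A)={b}  FIRST(B)={b}
iter 2:
  B via B→S a b: +{a}
  FIRST(S)={a,b}  FIRST(A)={b}  FIRST(B)={a,b}
iter 3:
  A via A→B A A: +{a}
  FIRST(S)={a,b}  FIRST(A)={a,b}  FIRST(B)={a,b}
iter 4: (no change)
  FIRST(S)={a,b}  FIRST(A)={a,b}  FIRST(B)={a,b}

Compute FOLLOW by fixpoint:
initialize: $ ∈ FOLLOW(S)
[1]
  A→A a S: FOLLOW(A) ⊇ FIRST(a) = {a}; new: +{a}
  A→A a S: FOLLOW(S) ⊇ FOLLOW(A) ⊇ {a}; new: +{a}
  A→B A A: FOLLOW(B) ⊇ FIRST(A) = {a,b}; new: +{a,b}
  A→B A A: FOLLOW(A) ⊇ FIRST(A) = {a,b}; new: +{b}
  S→A A: FOLLOW(A) ⊇ FOLLOW(S) ⊇ {$,a}; new: +{$}
  S: {$,a}  A: {$,a,b}  B: {a,b}
[2]
  A→A a S: FOLLOW(S) ⊇ FOLLOW(A) ⊇ {$,a,b}; new: +{b}
  S: {$,a,b}  A: {$,a,b}  B: {a,b}
[3] done
  S: {$,a,b}  A: {$,a,b}  B: {a,b}

FOLLOW(A) = ["$", "a", "b"]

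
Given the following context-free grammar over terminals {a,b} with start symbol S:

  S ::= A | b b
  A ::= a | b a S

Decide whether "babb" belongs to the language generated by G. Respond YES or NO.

CNF form of G:
  S -> T0 T0 | T0 X3 | a
  A -> T0 X2 | a
  T0 -> b
  T1 -> a
  X2 -> T1 S
  X3 -> T1 S

Fill CYK table bottom-up:
  cell(0,0) b: {T0}  orig:{}
  cell(1,1) a: {A,S,T1}  orig:{A,S}
  cell(2,2) b: {T0}  orig:{}
  cell(3,3) b: {T0}  orig:{}
  cell(0,1) ba: ∅
  cell(1,2) ab: ∅
  cell(2,3) bb: {S}
  cell(0,2) bab: ∅
  cell(1,3) abb: {X2,X3}  orig:{}
  cell(0,3) babb: {A,S}

S ∈ T[0,3] ⇒ YES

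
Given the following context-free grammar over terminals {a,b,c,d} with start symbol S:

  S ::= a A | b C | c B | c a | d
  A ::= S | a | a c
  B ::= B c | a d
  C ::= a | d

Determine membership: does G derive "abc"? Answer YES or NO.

CNF form of G:
  S -> T0 A | T1 B | T1 T0 | T2 C | d
  A -> T0 A | T0 T1 | T1 B | T1 T0 | T2 C | a | d
  B -> B T1 | T0 T3
  C -> a | d
  T0 -> a
  T1 -> c
  T2 -> b
  T3 -> d

Fill CYK table bottom-up:
  cell(0,0) a: {A,C,T0}  orig:{A,C}
  cell(1,1) b: {T2}  orig:{}
  cell(2,2) c: {T1}  orig:{}
  cell(0,1) ab: ∅
  cell(1,2) bc: ∅
  cell(0,2) abc: ∅

S ∉ T[0,2] ⇒ NO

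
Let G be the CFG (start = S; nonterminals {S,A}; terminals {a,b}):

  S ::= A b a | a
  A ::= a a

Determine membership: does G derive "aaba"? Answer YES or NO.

CNF form of G:
  S -> A X2 | a
  A -> T0 T0
  T0 -> a
  T1 -> b
  X2 -> T1 T0

CYK fill:
  [0..0]={S,T0}  "a"  orig:{S}
  [1..1]={S,T0}  "a"  orig:{S}
  [2..2]={T1}  "b"  orig:{}
  [3..3]={S,T0}  "a"  orig:{S}
  [0..1]={A}  "aa"
  [1..2]=∅  "ab"
  [2..3]={X2}  "ba"  orig:{}
  [0..2]=∅  "aab"
  [1..3]=∅  "aba"
  [0..3]={S}  "aaba"

S ∈ T[0,3] ⇒ YES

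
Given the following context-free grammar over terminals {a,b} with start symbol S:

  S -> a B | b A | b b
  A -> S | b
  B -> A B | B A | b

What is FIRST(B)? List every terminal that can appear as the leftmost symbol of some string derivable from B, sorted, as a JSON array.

FIRST sets, iterate to fixpoint:
pass 1:
  A via A→b: +{b}
  B via B→A B: +{b}
  S via S→a B: +{a}
  S via S→b A: +{b}
  FIRST[S]={a,b}  FIRST[A]={b}  FIRST[B]={b}
pass 2:
  A via A→S: +{a}
  B via B→A B: +{a}
  FIRST[S]={a,b}  FIRST[A]={a,b}  FIRST[B]={a,b}
pass 3: done
  FIRST[S]={a,b}  FIRST[A]={a,b}  FIRST[B]={a,b}

FIRST(B) = ["a", "b"]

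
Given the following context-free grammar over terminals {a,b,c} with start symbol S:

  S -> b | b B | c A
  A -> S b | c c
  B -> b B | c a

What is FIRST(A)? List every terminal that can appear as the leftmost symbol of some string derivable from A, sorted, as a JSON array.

FIRST sets, iterate to fixpoint:
round 1:
  A via A→c c: +{c}
  B via B→b B: +{b}
  B via B→c a: +{c}
  S via S→b: +{b}
  S via S→c A: +{c}
  FIRST(S)={b,c}  FIRST(A)={c}  FIRST(B)={b,c}
round 2:
  A via A→S b: +{b}
  FIRST(S)={b,c}  FIRST(A)={b,c}  FIRST(B)={b,c}
round 3: done
  FIRST(S)={b,c}  FIRST(A)={b,c}  FIRST(B)={b,c}

FIRST(A) = ["b", "c"]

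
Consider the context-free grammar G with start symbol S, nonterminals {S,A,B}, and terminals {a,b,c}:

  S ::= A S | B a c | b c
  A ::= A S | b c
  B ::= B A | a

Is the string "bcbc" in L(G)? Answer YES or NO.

CNF form of G:
  S -> A S | B X3 | T0 T1
  A -> A S | T0 T1
  B -> B A | a
  T0 -> b
  T1 -> c
  T2 -> a
  X3 -> T2 T1

CYK fill:
  T[0,0] 'b' = {T0}  orig:{}
  T[1,1] 'c' = {T1}  orig:{}
  T[2,2] 'b' = {T0}  orig:{}
  T[3,3] 'c' = {T1}  orig:{}
  T[0,1] 'bc' = {A,S}
  T[1,2] 'cb' = ∅
  T[2,3] 'bc' = {A,S}
  T[0,2] 'bcb' = ∅
  T[1,3] 'cbc' = ∅
  T[0,3] 'bcbc' = {A,S}

S ∈ T[0,3] ⇒ YES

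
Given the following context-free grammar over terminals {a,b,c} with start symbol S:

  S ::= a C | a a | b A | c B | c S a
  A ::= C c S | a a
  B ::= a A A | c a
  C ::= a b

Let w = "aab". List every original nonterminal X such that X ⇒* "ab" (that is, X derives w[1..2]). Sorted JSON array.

Convert to CNF:
  S -> T0 B | T0 X5 | T1 C | T1 T1 | T2 A
  A -> C X3 | T1 T1
  B -> T0 T1 | T1 X4
  C -> T1 T2
  T0 -> c
  T1 -> a
  T2 -> b
  X3 -> T0 S
  X4 -> A A
  X5 -> S T1

CYK table (by increasing span) (cells [i..j] with 1 ≤ i ≤ j ≤ 2 only):
  cell(1,1) a: {T1}  orig:{}
  cell(2,2) b: {T2}  orig:{}
  cell(1,2) ab: {C}

Original NTs in T[1,2] deriving "ab": ["C"]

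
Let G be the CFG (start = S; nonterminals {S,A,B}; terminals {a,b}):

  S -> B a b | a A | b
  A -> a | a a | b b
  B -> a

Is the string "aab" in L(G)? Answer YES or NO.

CNF form of G:
  S -> B X2 | T0 A | b
  A -> T0 T0 | T1 T1 | a
  B -> a
  T0 -> a
  T1 -> b
  X2 -> T0 T1

CYK table (by increasing span):
  cell(0,0) a: {A,B,T0}  orig:{A,B}
  cell(1,1) a: {A,B,T0}  orig:{A,B}
  cell(2,2) b: {S,T1}  orig:{S}
  cell(0,1) aa: {A,S}
  cell(1,2) ab: {X2}  orig:{}
  cell(0,2) aab: {S}

S ∈ T[0,2] ⇒ YES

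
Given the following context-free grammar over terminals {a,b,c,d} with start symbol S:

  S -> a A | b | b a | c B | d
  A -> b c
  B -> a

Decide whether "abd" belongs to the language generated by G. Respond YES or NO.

Convert to CNF:
  S -> T0 T2 | T1 B | T2 A | b | d
  A -> T0 T1
  B -> a
  T0 -> b
  T1 -> c
  T2 -> a

CYK fill:
  T[0,0] 'a' = {B,T2}  orig:{B}
  T[1,1] 'b' = {S,T0}  orig:{S}
  T[2,2] 'd' = {S}
  T[0,1] 'ab' = ∅
  T[1,2] 'bd' = ∅
  T[0,2] 'abd' = ∅

S ∉ T[0,2] ⇒ NO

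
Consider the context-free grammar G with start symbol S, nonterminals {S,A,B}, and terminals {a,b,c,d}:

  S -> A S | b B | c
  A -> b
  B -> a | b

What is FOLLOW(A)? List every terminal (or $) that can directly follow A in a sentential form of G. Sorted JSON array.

FIRST sets, iterate to fixpoint:
round 1:
  A via A→b: +{b}
  B via B→a: +{a}
  B via B→b: +{b}
  S via S→A S: +{b}
  S via S→c: +{c}
  FIRST(S)={b,c}  FIRST(A)={b}  FIRST(B)={a,b}
round 2: (no change)
  FIRST(S)={b,c}  FIRST(A)={b}  FIRST(B)={a,b}

FOLLOW sets:
seed FOLLOW(S) with $
pass 1:
  S→A S: FOLLOW(A) ⊇ FIRST(S) = {b,c}; new: +{b,c}
  S→b B: FOLLOW(B) ⊇ FOLLOW(S) ⊇ {$}; new: +{$}
  FOLLOW[S]={$}  FOLLOW[A]={b,c}  FOLLOW[B]={$}
pass 2: (stable)
  FOLLOW[S]={$}  FOLLOW[A]={b,c}  FOLLOW[B]={$}

FOLLOW(A) = ["b", "c"]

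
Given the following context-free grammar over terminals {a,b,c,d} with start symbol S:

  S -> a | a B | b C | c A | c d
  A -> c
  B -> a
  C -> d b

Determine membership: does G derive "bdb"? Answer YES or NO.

Convert to CNF:
  S -> T1 C | T2 B | T3 A | T3 T0 | a
  A -> c
  B -> a
  C -> T0 T1
  T0 -> d
  T1 -> b
  T2 -> a
  T3 -> c

CYK table (by increasing span):
  cell(0,0) b: {T1}  orig:{}
  cell(1,1) d: {T0}  orig:{}
  cell(2,2) b: {T1}  orig:{}
  cell(0,1) bd: ∅
  cell(1,2) db: {C}
  cell(0,2) bdb: {S}

S ∈ T[0,2] ⇒ YES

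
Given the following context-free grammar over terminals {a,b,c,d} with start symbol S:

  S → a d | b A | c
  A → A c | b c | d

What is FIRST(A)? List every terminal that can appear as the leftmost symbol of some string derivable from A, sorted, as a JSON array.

Compute FIRST by fixpoint:
round 1:
  A via A→b c: +{b}
  A via A→d: +{d}
  S via S→a d: +{a}
  S via S→b A: +{b}
  S via S→c: +{c}
  S: {a,b,c}  A: {b,d}
round 2: done
  S: {a,b,c}  A: {b,d}

FIRST(A) = ["b", "d"]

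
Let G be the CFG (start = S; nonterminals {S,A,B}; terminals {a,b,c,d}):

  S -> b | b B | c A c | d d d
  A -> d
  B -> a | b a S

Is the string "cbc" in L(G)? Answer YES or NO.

Convert to CNF:
  S -> T0 B | T2 X5 | T3 X6 | b
  A -> d
  B -> T0 X4 | a
  T0 -> b
  T1 -> a
  T2 -> c
  T3 -> d
  X4 -> T1 S
  X5 -> A T2
  X6 -> T3 T3

CYK fill:
  [0..0]={T2}  "c"  orig:{}
  [1..1]={S,T0}  "b"  orig:{S}
  [2..2]={T2}  "c"  orig:{}
  [0..1]=∅  "cb"
  [1..2]=∅  "bc"
  [0..2]=∅  "cbc"

S ∉ T[0,2] ⇒ NO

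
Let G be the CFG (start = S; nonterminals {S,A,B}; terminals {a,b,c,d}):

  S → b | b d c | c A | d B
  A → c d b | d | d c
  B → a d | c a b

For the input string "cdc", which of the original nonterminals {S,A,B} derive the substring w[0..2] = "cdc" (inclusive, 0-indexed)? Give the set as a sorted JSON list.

Convert to CNF:
  S -> T0 A | T1 B | T2 X6 | b
  A -> T0 X4 | T1 T0 | d
  B -> T0 X5 | T3 T1
  T0 -> c
  T1 -> d
  T2 -> b
  T3 -> a
  X4 -> T1 T2
  X5 -> T3 T2
  X6 -> T1 T0

CYK table (by increasing span) (cells [i..j] with 0 ≤ i ≤ j ≤ 2 only):
  [0..0]={T0}  "c"  orig:{}
  [1..1]={A,T1}  "d"  orig:{A}
  [2..2]={T0}  "c"  orig:{}
  [0..1]={S}  "cd"
  [1..2]={A,X6}  "dc"  orig:{A}
  [0..2]={S}  "cdc"

Original NTs in T[0,2] deriving "cdc": ["S"]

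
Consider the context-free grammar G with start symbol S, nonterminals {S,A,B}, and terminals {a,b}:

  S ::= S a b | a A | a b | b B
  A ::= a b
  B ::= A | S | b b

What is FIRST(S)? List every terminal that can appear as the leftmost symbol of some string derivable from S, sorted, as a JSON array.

Compute FIRST by fixpoint:
iter 1:
  A via A→a b: +{a}
  B via B→A: +{a}
  B via B→b b: +{b}
  S via S→a A: +{a}
  S via S→b B: +{b}
  FIRST[S]={a,b}  FIRST[A]={a}  FIRST[B]={a,b}
iter 2: — fixpoint
  FIRST[S]={a,b}  FIRST[A]={a}  FIRST[B]={a,b}

FIRST(S) = ["a", "b"]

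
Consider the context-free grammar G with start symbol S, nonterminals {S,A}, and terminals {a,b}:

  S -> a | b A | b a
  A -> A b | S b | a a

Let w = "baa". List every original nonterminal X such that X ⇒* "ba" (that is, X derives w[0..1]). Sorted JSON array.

Convert to CNF:
  S -> T0 A | T0 T1 | a
  A -> A T0 | S T0 | T1 T1
  T0 -> b
  T1 -> a

CYK fill, restricted to cells inside w[0..1]:
  T[0,0] 'b' = {T0}  orig:{}
  T[1,1] 'a' = {S,T1}  orig:{S}
  T[0,1] 'ba' = {S}

Original NTs in T[0,1] deriving "ba": ["S"]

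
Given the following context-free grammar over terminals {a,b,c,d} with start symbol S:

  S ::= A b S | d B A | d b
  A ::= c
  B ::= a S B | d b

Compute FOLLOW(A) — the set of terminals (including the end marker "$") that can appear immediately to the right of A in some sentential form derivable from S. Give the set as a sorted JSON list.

FIRST iteration:
[1]
  A via A→c: +{c}
  B via B→a S B: +{a}
  B via B→d b: +{d}
  S via S→A b S: +{c}
  S via S→d B A: +{d}
  S: {c,d}  A: {c}  B: {a,d}
[2] (no change)
  S: {c,d}  A: {c}  B: {a,d}

Compute FOLLOW by fixpoint:
seed FOLLOW(S) with $
[1]
  B→a S B: FOLLOW(S) ⊇ FIRST(B) = {a,d}; new: +{a,d}
  S→A b S: FOLLOW(A) ⊇ FIRST(b) = {b}; new: +{b}
  S→d B A: FOLLOW(B) ⊇ FIRST(A) = {c}; new: +{c}
  S→d B A: FOLLOW(A) ⊇ FOLLOW(S) ⊇ {$,a,d}; new: +{$,a,d}
  S: {$,a,d}  A: {$,a,b,d}  B: {c}
[2] (stable)
  S: {$,a,d}  A: {$,a,b,d}  B: {c}

FOLLOW(A) = ["$", "a", "b", "d"]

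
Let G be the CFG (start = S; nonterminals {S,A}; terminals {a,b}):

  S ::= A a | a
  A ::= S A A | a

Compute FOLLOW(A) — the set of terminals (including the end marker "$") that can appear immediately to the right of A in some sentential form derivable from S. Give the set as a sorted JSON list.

FIRST iteration:
[1]
  A via A→a: +{a}
  S via S→A a: +{a}
  FIRST[S]={a}  FIRST[A]={a}
[2] done
  FIRST[S]={a}  FIRST[A]={a}

Compute FOLLOW by fixpoint:
initialize: $ ∈ FOLLOW(S)
round 1:
  A→S A A: FOLLOW(S) ⊇ FIRST(A) = {a}; new: +{a}
  A→S A A: FOLLOW(A) ⊇ FIRST(A) = {a}; new: +{a}
  FOLLOW[S]={$,a}  FOLLOW[A]={a}
round 2: (stable)
  FOLLOW[S]={$,a}  FOLLOW[A]={a}

FOLLOW(A) = ["a"]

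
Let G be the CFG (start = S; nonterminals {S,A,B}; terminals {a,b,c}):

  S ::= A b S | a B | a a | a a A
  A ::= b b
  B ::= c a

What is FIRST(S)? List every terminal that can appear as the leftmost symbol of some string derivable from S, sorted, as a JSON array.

FIRST sets, iterate to fixpoint:
pass 1:
  A via A→b b: +{b}
  B via B→c a: +{c}
  S via S→A b S: +{b}
  S via S→a B: +{a}
  FIRST[S]={a,b}  FIRST[A]={b}  FIRST[B]={c}
pass 2: (stable)
  FIRST[S]={a,b}  FIRST[A]={b}  FIRST[B]={c}

FIRST(S) = ["a", "b"]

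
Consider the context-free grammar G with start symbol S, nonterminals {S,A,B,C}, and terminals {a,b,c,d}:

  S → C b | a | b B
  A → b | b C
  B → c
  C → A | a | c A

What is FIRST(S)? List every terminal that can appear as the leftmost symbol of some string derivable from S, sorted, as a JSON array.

FIRST sets, iterate to fixpoint:
pass 1:
  A via A→b: +{b}
  B via B→c: +{c}
  C via C→A: +{b}
  C via C→a: +{a}
  C via C→c A: +{c}
  S via S→C b: +{a,b,c}
  FIRST[S]={a,b,c}  FIRST[A]={b}  FIRST[B]={c}  FIRST[C]={a,b,c}
pass 2: (no change)
  FIRST[S]={a,b,c}  FIRST[A]={b}  FIRST[B]={c}  FIRST[C]={a,b,c}

FIRST(S) = ["a", "b", "c"]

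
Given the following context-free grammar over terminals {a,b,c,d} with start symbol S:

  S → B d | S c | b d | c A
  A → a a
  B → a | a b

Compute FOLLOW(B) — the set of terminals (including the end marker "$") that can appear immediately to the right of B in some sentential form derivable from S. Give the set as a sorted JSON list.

FIRST iteration:
pass 1:
  A via A→a a: +{a}
  B via B→a: +{a}
  S via S→B d: +{a}
  S via S→b d: +{b}
  S via S→c A: +{c}
  FIRST(S)={a,b,c}  FIRST(A)={a}  FIRST(B)={a}
pass 2: — fixpoint
  FIRST(S)={a,b,c}  FIRST(A)={a}  FIRST(B)={a}

FOLLOW iteration:
initialize: $ ∈ FOLLOW(S)
pass 1:
  S→B d: FOLLOW(B) ⊇ FIRST(d) = {d}; new: +{d}
  S→S c: FOLLOW(S) ⊇ FIRST(c) = {c}; new: +{c}
  S→c A: FOLLOW(A) ⊇ FOLLOW(S) ⊇ {$,c}; new: +{$,c}
  FOLLOW(S)={$,c}  FOLLOW(A)={$,c}  FOLLOW(B)={d}
pass 2: (stable)
  FOLLOW(S)={$,c}  FOLLOW(A)={$,c}  FOLLOW(B)={d}

FOLLOW(B) = ["d"]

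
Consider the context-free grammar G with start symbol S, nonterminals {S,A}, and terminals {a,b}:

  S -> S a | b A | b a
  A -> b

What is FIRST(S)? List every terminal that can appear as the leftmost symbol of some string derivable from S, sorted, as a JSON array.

Compute FIRST by fixpoint:
iter 1:
  A via A→b: +{b}
  S via S→b A: +{b}
  S: {b}  A: {b}
iter 2: (stable)
  S: {b}  A: {b}

FIRST(S) = ["b"]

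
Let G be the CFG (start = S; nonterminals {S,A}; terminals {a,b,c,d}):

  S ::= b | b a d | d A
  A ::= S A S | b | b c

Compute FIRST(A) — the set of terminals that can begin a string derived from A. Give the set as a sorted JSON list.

FIRST iteration:
round 1:
  A via A→b: +{b}
  S via S→b: +{b}
  S via S→d A: +{d}
  S: {b,d}  A: {b}
round 2:
  A via A→S A S: +{d}
  S: {b,d}  A: {b,d}
round 3: done
  S: {b,d}  A: {b,d}

FIRST(A) = ["b", "d"]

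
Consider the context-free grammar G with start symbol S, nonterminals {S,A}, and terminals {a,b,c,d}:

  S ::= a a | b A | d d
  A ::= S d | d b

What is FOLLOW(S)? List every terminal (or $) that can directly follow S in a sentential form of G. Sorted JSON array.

FIRST iteration:
[1]
  A via A→d b: +{d}
  S via S→a a: +{a}
  S via S→b A: +{b}
  S via S→d d: +{d}
  FIRST(S)={a,b,d}  FIRST(A)={d}
[2]
  A via A→S d: +{a,b}
  FIRST(S)={a,b,d}  FIRST(A)={a,b,d}
[3] (stable)
  FIRST(S)={a,b,d}  FIRST(A)={a,b,d}

FOLLOW sets:
initialize: $ ∈ FOLLOW(S)
[1]
  A→S d: FOLLOW(S) ⊇ FIRST(d) = {d}; new: +{d}
  S→b A: FOLLOW(A) ⊇ FOLLOW(S) ⊇ {$,d}; new: +{$,d}
  FOLLOW(S)={$,d}  FOLLOW(A)={$,d}
[2] — fixpoint
  FOLLOW(S)={$,d}  FOLLOW(A)={$,d}

FOLLOW(S) = ["$", "d"]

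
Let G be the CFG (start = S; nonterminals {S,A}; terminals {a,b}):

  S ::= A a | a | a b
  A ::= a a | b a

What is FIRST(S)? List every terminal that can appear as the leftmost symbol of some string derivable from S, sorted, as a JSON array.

FIRST sets, iterate to fixpoint:
round 1:
  A via A→a a: +{a}
  A via A→b a: +{b}
  S via S→A a: +{a,b}
  FIRST[S]={a,b}  FIRST[A]={a,b}
round 2: (stable)
  FIRST[S]={a,b}  FIRST[A]={a,b}

FIRST(S) = ["a", "b"]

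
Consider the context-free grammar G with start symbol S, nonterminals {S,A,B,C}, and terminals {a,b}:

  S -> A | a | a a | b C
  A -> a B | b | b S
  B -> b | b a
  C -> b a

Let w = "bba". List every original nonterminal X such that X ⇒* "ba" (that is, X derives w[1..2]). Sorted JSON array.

Convert to CNF:
  S -> T0 B | T0 T0 | T1 C | T1 S | a | b
  A -> T0 B | T1 S | b
  B -> T1 T0 | b
  C -> T1 T0
  T0 -> a
  T1 -> b

CYK fill, restricted to cells inside w[1..2]:
  T[1,1] 'b' = {A,B,S,T1}  orig:{A,B,S}
  T[2,2] 'a' = {S,T0}  orig:{S}
  T[1,2] 'ba' = {A,B,C,S}

Original NTs in T[1,2] deriving "ba": ["A", "B", "C", "S"]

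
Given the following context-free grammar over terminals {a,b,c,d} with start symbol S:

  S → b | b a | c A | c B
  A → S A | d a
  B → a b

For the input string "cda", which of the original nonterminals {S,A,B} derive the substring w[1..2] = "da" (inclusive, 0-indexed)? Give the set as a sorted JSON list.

Convert to CNF:
  S -> T2 T1 | T3 A | T3 B | b
  A -> S A | T0 T1
  B -> T1 T2
  T0 -> d
  T1 -> a
  T2 -> b
  T3 -> c

Fill CYK table bottom-up, restricted to cells inside w[1..2]:
  cell(1,1) d: {T0}  orig:{}
  cell(2,2) a: {T1}  orig:{}
  cell(1,2) da: {A}

Original NTs in T[1,2] deriving "da": ["A"]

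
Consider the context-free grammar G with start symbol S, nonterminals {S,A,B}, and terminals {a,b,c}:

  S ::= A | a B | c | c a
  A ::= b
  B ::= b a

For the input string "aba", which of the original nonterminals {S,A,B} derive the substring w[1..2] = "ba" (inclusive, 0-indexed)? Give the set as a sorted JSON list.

Convert to CNF:
  S -> T1 B | T2 T1 | b | c
  A -> b
  B -> T0 T1
  T0 -> b
  T1 -> a
  T2 -> c

CYK fill — only the sub-triangle for w[1..2]:
  [1..1]={A,S,T0}  "b"  orig:{A,S}
  [2..2]={T1}  "a"  orig:{}
  [1..2]={B}  "ba"

Original NTs in T[1,2] deriving "ba": ["B"]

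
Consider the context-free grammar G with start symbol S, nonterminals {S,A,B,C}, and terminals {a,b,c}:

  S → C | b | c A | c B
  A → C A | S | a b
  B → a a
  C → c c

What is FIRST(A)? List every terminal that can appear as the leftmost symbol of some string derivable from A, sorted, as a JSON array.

Compute FIRST by fixpoint:
[1]
  A via A→a b: +{a}
  B via B→a a: +{a}
  C via C→c c: +{c}
  S via S→C: +{c}
  S via S→b: +{b}
  S: {b,c}  A: {a}  B: {a}  C: {c}
[2]
  A via A→C A: +{c}
  A via A→S: +{b}
  S: {b,c}  A: {a,b,c}  B: {a}  C: {c}
[3] (stable)
  S: {b,c}  A: {a,b,c}  B: {a}  C: {c}

FIRST(A) = ["a", "b", "c"]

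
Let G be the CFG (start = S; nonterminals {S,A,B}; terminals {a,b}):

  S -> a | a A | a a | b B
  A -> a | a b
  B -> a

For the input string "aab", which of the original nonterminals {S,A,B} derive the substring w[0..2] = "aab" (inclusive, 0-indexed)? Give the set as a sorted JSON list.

CNF form of G:
  S -> T0 A | T0 T0 | T1 B | a
  A -> T0 T1 | a
  B -> a
  T0 -> a
  T1 -> b

CYK fill (cells [i..j] with 0 ≤ i ≤ j ≤ 2 only):
  T[0,0] 'a' = {A,B,S,T0}  orig:{A,B,S}
  T[1,1] 'a' = {A,B,S,T0}  orig:{A,B,S}
  T[2,2] 'b' = {T1}  orig:{}
  T[0,1] 'aa' = {S}
  T[1,2] 'ab' = {A}
  T[0,2] 'aab' = {S}

Original NTs in T[0,2] deriving "aab": ["S"]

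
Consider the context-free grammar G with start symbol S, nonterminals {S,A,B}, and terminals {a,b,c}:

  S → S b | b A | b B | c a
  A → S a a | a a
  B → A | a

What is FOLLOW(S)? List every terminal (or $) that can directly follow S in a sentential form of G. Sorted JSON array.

FIRST iteration:
iter 1:
  A via A→a a: +{a}
  B via B→A: +{a}
  S via S→b A: +{b}
  S via S→c a: +{c}
  FIRST(S)={b,c}  FIRST(A)={a}  FIRST(B)={a}
iter 2:
  A via A→S a a: +{b,c}
  B via B→A: +{b,c}
  FIRST(S)={b,c}  FIRST(A)={a,b,c}  FIRST(B)={a,b,c}
iter 3: done
  FIRST(S)={b,c}  FIRST(A)={a,b,c}  FIRST(B)={a,b,c}

FOLLOW iteration:
initialize: $ ∈ FOLLOW(S)
[1]
  A→S a a: FOLLOW(S) ⊇ FIRST(a) = {a}; new: +{a}
  S→S b: FOLLOW(S) ⊇ FIRST(b) = {b}; new: +{b}
  S→b A: FOLLOW(A) ⊇ FOLLOW(S) ⊇ {$,a,b}; new: +{$,a,b}
  S→b B: FOLLOW(B) ⊇ FOLLOW(S) ⊇ {$,a,b}; new: +{$,a,b}
  FOLLOW(S)={$,a,b}  FOLLOW(A)={$,a,b}  FOLLOW(B)={$,a,b}
[2] (stable)
  FOLLOW(S)={$,a,b}  FOLLOW(A)={$,a,b}  FOLLOW(B)={$,a,b}

FOLLOW(S) = ["$", "a", "b"]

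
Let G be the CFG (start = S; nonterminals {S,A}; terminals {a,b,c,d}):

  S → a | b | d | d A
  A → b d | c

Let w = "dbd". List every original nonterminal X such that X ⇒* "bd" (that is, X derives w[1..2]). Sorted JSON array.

Convert to CNF:
  S -> T1 A | a | b | d
  A -> T0 T1 | c
  T0 -> b
  T1 -> d

CYK fill — only the sub-triangle for w[1..2]:
  cell(1,1) b: {S,T0}  orig:{S}
  cell(2,2) d: {S,T1}  orig:{S}
  cell(1,2) bd: {A}

Original NTs in T[1,2] deriving "bd": ["A"]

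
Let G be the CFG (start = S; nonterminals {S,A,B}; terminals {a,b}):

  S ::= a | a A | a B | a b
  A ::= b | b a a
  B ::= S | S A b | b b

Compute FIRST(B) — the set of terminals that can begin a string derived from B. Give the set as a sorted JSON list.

Compute FIRST by fixpoint:
iter 1:
  A via A→b: +{b}
  B via B→b b: +{b}
  S via S→a: +{a}
  FIRST[S]={a}  FIRST[A]={b}  FIRST[B]={b}
iter 2:
  B via B→S: +{a}
  FIRST[S]={a}  FIRST[A]={b}  FIRST[B]={a,b}
iter 3: done
  FIRST[S]={a}  FIRST[A]={b}  FIRST[B]={a,b}

FIRST(B) = ["a", "b"]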